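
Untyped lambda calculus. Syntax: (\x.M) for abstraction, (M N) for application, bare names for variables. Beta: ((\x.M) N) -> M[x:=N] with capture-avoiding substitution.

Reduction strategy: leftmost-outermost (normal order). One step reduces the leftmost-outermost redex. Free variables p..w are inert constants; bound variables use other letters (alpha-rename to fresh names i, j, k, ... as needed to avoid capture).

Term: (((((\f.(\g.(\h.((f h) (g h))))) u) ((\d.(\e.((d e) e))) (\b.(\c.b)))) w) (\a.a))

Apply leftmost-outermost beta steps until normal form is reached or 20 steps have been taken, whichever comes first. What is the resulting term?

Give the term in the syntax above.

Answer: (((u w) w) (\a.a))

Derivation:
Step 0: (((((\f.(\g.(\h.((f h) (g h))))) u) ((\d.(\e.((d e) e))) (\b.(\c.b)))) w) (\a.a))
Step 1: ((((\g.(\h.((u h) (g h)))) ((\d.(\e.((d e) e))) (\b.(\c.b)))) w) (\a.a))
Step 2: (((\h.((u h) (((\d.(\e.((d e) e))) (\b.(\c.b))) h))) w) (\a.a))
Step 3: (((u w) (((\d.(\e.((d e) e))) (\b.(\c.b))) w)) (\a.a))
Step 4: (((u w) ((\e.(((\b.(\c.b)) e) e)) w)) (\a.a))
Step 5: (((u w) (((\b.(\c.b)) w) w)) (\a.a))
Step 6: (((u w) ((\c.w) w)) (\a.a))
Step 7: (((u w) w) (\a.a))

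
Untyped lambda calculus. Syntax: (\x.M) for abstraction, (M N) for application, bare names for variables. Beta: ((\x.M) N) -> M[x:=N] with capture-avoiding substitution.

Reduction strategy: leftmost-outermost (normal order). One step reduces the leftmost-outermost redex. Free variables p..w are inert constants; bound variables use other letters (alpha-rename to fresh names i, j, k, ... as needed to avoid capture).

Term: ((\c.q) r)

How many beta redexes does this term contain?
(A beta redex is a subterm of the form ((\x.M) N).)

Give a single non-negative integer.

Answer: 1

Derivation:
Term: ((\c.q) r)
  Redex: ((\c.q) r)
Total redexes: 1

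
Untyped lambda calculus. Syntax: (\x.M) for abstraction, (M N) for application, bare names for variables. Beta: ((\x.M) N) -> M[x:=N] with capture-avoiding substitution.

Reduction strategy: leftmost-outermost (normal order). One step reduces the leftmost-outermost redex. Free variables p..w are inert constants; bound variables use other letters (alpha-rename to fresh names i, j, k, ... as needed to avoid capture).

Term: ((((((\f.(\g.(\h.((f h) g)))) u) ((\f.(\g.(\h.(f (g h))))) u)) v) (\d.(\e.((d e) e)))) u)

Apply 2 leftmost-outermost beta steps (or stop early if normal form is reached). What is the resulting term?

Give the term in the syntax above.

Answer: ((((\h.((u h) ((\f.(\g.(\h.(f (g h))))) u))) v) (\d.(\e.((d e) e)))) u)

Derivation:
Step 0: ((((((\f.(\g.(\h.((f h) g)))) u) ((\f.(\g.(\h.(f (g h))))) u)) v) (\d.(\e.((d e) e)))) u)
Step 1: (((((\g.(\h.((u h) g))) ((\f.(\g.(\h.(f (g h))))) u)) v) (\d.(\e.((d e) e)))) u)
Step 2: ((((\h.((u h) ((\f.(\g.(\h.(f (g h))))) u))) v) (\d.(\e.((d e) e)))) u)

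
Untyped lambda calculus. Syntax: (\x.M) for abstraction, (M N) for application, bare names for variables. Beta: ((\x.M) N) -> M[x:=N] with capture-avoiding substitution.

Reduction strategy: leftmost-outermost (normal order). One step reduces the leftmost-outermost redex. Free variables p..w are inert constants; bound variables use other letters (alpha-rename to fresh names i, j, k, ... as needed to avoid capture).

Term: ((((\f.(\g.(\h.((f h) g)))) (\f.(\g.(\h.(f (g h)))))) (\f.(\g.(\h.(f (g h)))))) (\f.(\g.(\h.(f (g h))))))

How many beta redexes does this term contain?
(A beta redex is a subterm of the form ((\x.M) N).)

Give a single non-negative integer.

Term: ((((\f.(\g.(\h.((f h) g)))) (\f.(\g.(\h.(f (g h)))))) (\f.(\g.(\h.(f (g h)))))) (\f.(\g.(\h.(f (g h))))))
  Redex: ((\f.(\g.(\h.((f h) g)))) (\f.(\g.(\h.(f (g h))))))
Total redexes: 1

Answer: 1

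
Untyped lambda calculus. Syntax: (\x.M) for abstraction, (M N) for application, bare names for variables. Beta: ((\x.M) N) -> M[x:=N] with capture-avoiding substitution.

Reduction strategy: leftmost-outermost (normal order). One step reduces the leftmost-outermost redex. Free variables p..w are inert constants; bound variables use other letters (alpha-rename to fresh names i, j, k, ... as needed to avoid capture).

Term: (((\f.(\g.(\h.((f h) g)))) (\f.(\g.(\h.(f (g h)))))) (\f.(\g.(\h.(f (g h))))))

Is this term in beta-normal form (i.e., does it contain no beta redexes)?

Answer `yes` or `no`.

Term: (((\f.(\g.(\h.((f h) g)))) (\f.(\g.(\h.(f (g h)))))) (\f.(\g.(\h.(f (g h))))))
Found 1 beta redex(es).

Answer: no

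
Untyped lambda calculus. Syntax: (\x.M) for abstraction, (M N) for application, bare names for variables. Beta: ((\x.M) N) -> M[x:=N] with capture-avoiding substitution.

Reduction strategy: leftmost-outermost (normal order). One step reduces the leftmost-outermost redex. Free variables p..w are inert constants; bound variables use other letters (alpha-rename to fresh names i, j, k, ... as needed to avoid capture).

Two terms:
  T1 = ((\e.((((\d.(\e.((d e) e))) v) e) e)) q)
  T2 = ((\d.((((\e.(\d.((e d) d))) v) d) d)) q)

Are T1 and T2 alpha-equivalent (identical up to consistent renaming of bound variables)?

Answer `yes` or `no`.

Answer: yes

Derivation:
Term 1: ((\e.((((\d.(\e.((d e) e))) v) e) e)) q)
Term 2: ((\d.((((\e.(\d.((e d) d))) v) d) d)) q)
Alpha-equivalence: compare structure up to binder renaming.
Result: True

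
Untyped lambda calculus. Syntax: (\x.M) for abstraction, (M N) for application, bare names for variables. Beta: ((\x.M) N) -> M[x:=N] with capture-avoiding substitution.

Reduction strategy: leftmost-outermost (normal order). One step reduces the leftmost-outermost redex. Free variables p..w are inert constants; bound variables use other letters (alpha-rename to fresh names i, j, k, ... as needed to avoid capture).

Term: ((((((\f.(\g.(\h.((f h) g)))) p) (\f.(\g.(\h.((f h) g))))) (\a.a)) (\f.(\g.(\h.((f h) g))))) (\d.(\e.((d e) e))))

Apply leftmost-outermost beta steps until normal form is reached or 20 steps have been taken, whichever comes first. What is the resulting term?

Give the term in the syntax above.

Answer: ((((p (\a.a)) (\f.(\g.(\h.((f h) g))))) (\f.(\g.(\h.((f h) g))))) (\d.(\e.((d e) e))))

Derivation:
Step 0: ((((((\f.(\g.(\h.((f h) g)))) p) (\f.(\g.(\h.((f h) g))))) (\a.a)) (\f.(\g.(\h.((f h) g))))) (\d.(\e.((d e) e))))
Step 1: (((((\g.(\h.((p h) g))) (\f.(\g.(\h.((f h) g))))) (\a.a)) (\f.(\g.(\h.((f h) g))))) (\d.(\e.((d e) e))))
Step 2: ((((\h.((p h) (\f.(\g.(\h.((f h) g)))))) (\a.a)) (\f.(\g.(\h.((f h) g))))) (\d.(\e.((d e) e))))
Step 3: ((((p (\a.a)) (\f.(\g.(\h.((f h) g))))) (\f.(\g.(\h.((f h) g))))) (\d.(\e.((d e) e))))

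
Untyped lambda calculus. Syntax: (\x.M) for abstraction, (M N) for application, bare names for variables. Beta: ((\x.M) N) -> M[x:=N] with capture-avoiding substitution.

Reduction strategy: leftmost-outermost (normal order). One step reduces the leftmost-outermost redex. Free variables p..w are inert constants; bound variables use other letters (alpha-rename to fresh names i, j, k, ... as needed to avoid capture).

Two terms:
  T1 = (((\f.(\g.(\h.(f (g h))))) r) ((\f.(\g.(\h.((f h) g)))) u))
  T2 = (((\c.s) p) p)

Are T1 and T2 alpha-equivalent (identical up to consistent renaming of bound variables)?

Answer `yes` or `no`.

Term 1: (((\f.(\g.(\h.(f (g h))))) r) ((\f.(\g.(\h.((f h) g)))) u))
Term 2: (((\c.s) p) p)
Alpha-equivalence: compare structure up to binder renaming.
Result: False

Answer: no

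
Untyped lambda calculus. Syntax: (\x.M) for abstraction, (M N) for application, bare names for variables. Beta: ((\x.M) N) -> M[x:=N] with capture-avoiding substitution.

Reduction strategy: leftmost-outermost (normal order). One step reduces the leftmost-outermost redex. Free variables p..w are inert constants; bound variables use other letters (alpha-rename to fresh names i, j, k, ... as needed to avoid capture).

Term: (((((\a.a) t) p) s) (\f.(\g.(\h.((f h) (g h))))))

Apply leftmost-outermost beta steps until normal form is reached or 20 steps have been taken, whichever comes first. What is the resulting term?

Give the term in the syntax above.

Step 0: (((((\a.a) t) p) s) (\f.(\g.(\h.((f h) (g h))))))
Step 1: (((t p) s) (\f.(\g.(\h.((f h) (g h))))))

Answer: (((t p) s) (\f.(\g.(\h.((f h) (g h))))))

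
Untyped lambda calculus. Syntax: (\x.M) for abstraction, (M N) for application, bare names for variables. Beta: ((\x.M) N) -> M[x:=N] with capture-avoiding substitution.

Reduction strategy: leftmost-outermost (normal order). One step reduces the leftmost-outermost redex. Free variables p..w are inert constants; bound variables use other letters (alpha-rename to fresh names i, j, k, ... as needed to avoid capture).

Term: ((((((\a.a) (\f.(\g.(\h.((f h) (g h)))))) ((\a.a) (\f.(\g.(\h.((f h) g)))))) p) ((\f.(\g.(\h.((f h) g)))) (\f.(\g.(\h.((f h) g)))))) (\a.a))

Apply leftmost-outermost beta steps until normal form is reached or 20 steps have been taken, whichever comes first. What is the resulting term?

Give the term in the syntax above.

Answer: (\h.(((p (\g.(\h.(\i.((h i) g))))) h) (\a.a)))

Derivation:
Step 0: ((((((\a.a) (\f.(\g.(\h.((f h) (g h)))))) ((\a.a) (\f.(\g.(\h.((f h) g)))))) p) ((\f.(\g.(\h.((f h) g)))) (\f.(\g.(\h.((f h) g)))))) (\a.a))
Step 1: (((((\f.(\g.(\h.((f h) (g h))))) ((\a.a) (\f.(\g.(\h.((f h) g)))))) p) ((\f.(\g.(\h.((f h) g)))) (\f.(\g.(\h.((f h) g)))))) (\a.a))
Step 2: ((((\g.(\h.((((\a.a) (\f.(\g.(\h.((f h) g))))) h) (g h)))) p) ((\f.(\g.(\h.((f h) g)))) (\f.(\g.(\h.((f h) g)))))) (\a.a))
Step 3: (((\h.((((\a.a) (\f.(\g.(\h.((f h) g))))) h) (p h))) ((\f.(\g.(\h.((f h) g)))) (\f.(\g.(\h.((f h) g)))))) (\a.a))
Step 4: (((((\a.a) (\f.(\g.(\h.((f h) g))))) ((\f.(\g.(\h.((f h) g)))) (\f.(\g.(\h.((f h) g)))))) (p ((\f.(\g.(\h.((f h) g)))) (\f.(\g.(\h.((f h) g))))))) (\a.a))
Step 5: ((((\f.(\g.(\h.((f h) g)))) ((\f.(\g.(\h.((f h) g)))) (\f.(\g.(\h.((f h) g)))))) (p ((\f.(\g.(\h.((f h) g)))) (\f.(\g.(\h.((f h) g))))))) (\a.a))
Step 6: (((\g.(\h.((((\f.(\g.(\h.((f h) g)))) (\f.(\g.(\h.((f h) g))))) h) g))) (p ((\f.(\g.(\h.((f h) g)))) (\f.(\g.(\h.((f h) g))))))) (\a.a))
Step 7: ((\h.((((\f.(\g.(\h.((f h) g)))) (\f.(\g.(\h.((f h) g))))) h) (p ((\f.(\g.(\h.((f h) g)))) (\f.(\g.(\h.((f h) g)))))))) (\a.a))
Step 8: ((((\f.(\g.(\h.((f h) g)))) (\f.(\g.(\h.((f h) g))))) (\a.a)) (p ((\f.(\g.(\h.((f h) g)))) (\f.(\g.(\h.((f h) g)))))))
Step 9: (((\g.(\h.(((\f.(\g.(\h.((f h) g)))) h) g))) (\a.a)) (p ((\f.(\g.(\h.((f h) g)))) (\f.(\g.(\h.((f h) g)))))))
Step 10: ((\h.(((\f.(\g.(\h.((f h) g)))) h) (\a.a))) (p ((\f.(\g.(\h.((f h) g)))) (\f.(\g.(\h.((f h) g)))))))
Step 11: (((\f.(\g.(\h.((f h) g)))) (p ((\f.(\g.(\h.((f h) g)))) (\f.(\g.(\h.((f h) g))))))) (\a.a))
Step 12: ((\g.(\h.(((p ((\f.(\g.(\h.((f h) g)))) (\f.(\g.(\h.((f h) g)))))) h) g))) (\a.a))
Step 13: (\h.(((p ((\f.(\g.(\h.((f h) g)))) (\f.(\g.(\h.((f h) g)))))) h) (\a.a)))
Step 14: (\h.(((p (\g.(\h.(((\f.(\g.(\h.((f h) g)))) h) g)))) h) (\a.a)))
Step 15: (\h.(((p (\g.(\h.((\g.(\i.((h i) g))) g)))) h) (\a.a)))
Step 16: (\h.(((p (\g.(\h.(\i.((h i) g))))) h) (\a.a)))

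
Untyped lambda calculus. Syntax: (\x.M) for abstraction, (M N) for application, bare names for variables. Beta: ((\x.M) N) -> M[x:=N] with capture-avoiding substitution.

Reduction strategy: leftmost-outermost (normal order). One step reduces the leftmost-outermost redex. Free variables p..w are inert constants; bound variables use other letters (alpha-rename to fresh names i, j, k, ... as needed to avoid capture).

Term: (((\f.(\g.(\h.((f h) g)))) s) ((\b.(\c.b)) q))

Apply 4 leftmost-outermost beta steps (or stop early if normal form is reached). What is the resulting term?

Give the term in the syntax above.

Answer: (\h.((s h) (\c.q)))

Derivation:
Step 0: (((\f.(\g.(\h.((f h) g)))) s) ((\b.(\c.b)) q))
Step 1: ((\g.(\h.((s h) g))) ((\b.(\c.b)) q))
Step 2: (\h.((s h) ((\b.(\c.b)) q)))
Step 3: (\h.((s h) (\c.q)))
Step 4: (normal form reached)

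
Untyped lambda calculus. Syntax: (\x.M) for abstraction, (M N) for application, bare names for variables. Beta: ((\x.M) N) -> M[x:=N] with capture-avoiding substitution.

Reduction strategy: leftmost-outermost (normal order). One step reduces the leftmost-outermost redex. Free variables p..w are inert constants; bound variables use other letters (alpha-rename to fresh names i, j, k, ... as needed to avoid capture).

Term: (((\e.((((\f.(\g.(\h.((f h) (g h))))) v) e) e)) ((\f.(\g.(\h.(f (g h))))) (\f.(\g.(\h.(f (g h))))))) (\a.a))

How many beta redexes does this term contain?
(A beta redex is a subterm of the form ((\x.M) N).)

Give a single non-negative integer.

Term: (((\e.((((\f.(\g.(\h.((f h) (g h))))) v) e) e)) ((\f.(\g.(\h.(f (g h))))) (\f.(\g.(\h.(f (g h))))))) (\a.a))
  Redex: ((\e.((((\f.(\g.(\h.((f h) (g h))))) v) e) e)) ((\f.(\g.(\h.(f (g h))))) (\f.(\g.(\h.(f (g h)))))))
  Redex: ((\f.(\g.(\h.((f h) (g h))))) v)
  Redex: ((\f.(\g.(\h.(f (g h))))) (\f.(\g.(\h.(f (g h))))))
Total redexes: 3

Answer: 3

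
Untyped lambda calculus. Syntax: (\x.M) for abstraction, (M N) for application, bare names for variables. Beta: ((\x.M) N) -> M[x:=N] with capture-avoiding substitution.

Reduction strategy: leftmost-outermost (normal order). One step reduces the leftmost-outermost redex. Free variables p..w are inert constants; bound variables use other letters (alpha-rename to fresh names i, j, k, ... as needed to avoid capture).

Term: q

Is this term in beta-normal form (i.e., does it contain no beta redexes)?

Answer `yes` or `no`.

Term: q
No beta redexes found.

Answer: yes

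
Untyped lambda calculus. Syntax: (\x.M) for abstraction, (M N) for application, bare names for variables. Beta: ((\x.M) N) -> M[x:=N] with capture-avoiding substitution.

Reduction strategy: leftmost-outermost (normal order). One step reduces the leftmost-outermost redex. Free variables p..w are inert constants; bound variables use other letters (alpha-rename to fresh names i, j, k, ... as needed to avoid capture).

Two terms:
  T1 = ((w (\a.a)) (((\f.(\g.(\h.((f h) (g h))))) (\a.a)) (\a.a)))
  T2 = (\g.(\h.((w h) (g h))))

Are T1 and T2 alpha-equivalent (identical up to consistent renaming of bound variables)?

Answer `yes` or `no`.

Answer: no

Derivation:
Term 1: ((w (\a.a)) (((\f.(\g.(\h.((f h) (g h))))) (\a.a)) (\a.a)))
Term 2: (\g.(\h.((w h) (g h))))
Alpha-equivalence: compare structure up to binder renaming.
Result: False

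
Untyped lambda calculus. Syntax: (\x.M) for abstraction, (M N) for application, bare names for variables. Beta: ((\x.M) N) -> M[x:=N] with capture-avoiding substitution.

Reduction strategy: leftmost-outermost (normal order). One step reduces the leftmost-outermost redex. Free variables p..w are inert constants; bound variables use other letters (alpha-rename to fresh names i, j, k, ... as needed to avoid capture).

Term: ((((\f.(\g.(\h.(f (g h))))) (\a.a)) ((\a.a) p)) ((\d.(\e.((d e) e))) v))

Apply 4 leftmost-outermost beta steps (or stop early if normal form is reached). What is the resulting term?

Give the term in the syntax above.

Step 0: ((((\f.(\g.(\h.(f (g h))))) (\a.a)) ((\a.a) p)) ((\d.(\e.((d e) e))) v))
Step 1: (((\g.(\h.((\a.a) (g h)))) ((\a.a) p)) ((\d.(\e.((d e) e))) v))
Step 2: ((\h.((\a.a) (((\a.a) p) h))) ((\d.(\e.((d e) e))) v))
Step 3: ((\a.a) (((\a.a) p) ((\d.(\e.((d e) e))) v)))
Step 4: (((\a.a) p) ((\d.(\e.((d e) e))) v))

Answer: (((\a.a) p) ((\d.(\e.((d e) e))) v))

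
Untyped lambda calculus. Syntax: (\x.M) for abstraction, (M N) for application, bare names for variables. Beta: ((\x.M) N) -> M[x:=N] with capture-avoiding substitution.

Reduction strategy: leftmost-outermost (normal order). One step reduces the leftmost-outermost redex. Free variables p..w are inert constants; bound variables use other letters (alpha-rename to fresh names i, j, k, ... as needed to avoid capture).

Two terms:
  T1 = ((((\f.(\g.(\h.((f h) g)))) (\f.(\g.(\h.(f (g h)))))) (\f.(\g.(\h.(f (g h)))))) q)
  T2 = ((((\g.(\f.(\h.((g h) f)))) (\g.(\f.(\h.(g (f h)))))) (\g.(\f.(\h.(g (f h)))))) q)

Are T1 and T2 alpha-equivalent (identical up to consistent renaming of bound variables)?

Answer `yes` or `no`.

Answer: yes

Derivation:
Term 1: ((((\f.(\g.(\h.((f h) g)))) (\f.(\g.(\h.(f (g h)))))) (\f.(\g.(\h.(f (g h)))))) q)
Term 2: ((((\g.(\f.(\h.((g h) f)))) (\g.(\f.(\h.(g (f h)))))) (\g.(\f.(\h.(g (f h)))))) q)
Alpha-equivalence: compare structure up to binder renaming.
Result: True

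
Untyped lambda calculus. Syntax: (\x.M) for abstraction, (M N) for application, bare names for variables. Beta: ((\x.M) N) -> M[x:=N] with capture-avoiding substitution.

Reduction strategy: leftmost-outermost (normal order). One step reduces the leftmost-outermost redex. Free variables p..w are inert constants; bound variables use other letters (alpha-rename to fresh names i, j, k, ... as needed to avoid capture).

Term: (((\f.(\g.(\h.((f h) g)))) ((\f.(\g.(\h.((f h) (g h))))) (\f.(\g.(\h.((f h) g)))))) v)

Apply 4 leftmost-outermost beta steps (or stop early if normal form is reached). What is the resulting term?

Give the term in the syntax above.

Answer: (\h.((\i.(((\f.(\g.(\h.((f h) g)))) i) (h i))) v))

Derivation:
Step 0: (((\f.(\g.(\h.((f h) g)))) ((\f.(\g.(\h.((f h) (g h))))) (\f.(\g.(\h.((f h) g)))))) v)
Step 1: ((\g.(\h.((((\f.(\g.(\h.((f h) (g h))))) (\f.(\g.(\h.((f h) g))))) h) g))) v)
Step 2: (\h.((((\f.(\g.(\h.((f h) (g h))))) (\f.(\g.(\h.((f h) g))))) h) v))
Step 3: (\h.(((\g.(\h.(((\f.(\g.(\h.((f h) g)))) h) (g h)))) h) v))
Step 4: (\h.((\i.(((\f.(\g.(\h.((f h) g)))) i) (h i))) v))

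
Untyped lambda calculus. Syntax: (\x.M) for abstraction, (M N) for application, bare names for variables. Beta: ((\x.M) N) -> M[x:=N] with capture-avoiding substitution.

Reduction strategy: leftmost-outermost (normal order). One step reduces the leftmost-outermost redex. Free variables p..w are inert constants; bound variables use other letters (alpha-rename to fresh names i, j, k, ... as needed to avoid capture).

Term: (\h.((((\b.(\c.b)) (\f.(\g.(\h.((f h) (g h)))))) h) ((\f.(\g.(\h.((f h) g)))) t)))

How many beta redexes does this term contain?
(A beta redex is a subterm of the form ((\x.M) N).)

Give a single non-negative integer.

Answer: 2

Derivation:
Term: (\h.((((\b.(\c.b)) (\f.(\g.(\h.((f h) (g h)))))) h) ((\f.(\g.(\h.((f h) g)))) t)))
  Redex: ((\b.(\c.b)) (\f.(\g.(\h.((f h) (g h))))))
  Redex: ((\f.(\g.(\h.((f h) g)))) t)
Total redexes: 2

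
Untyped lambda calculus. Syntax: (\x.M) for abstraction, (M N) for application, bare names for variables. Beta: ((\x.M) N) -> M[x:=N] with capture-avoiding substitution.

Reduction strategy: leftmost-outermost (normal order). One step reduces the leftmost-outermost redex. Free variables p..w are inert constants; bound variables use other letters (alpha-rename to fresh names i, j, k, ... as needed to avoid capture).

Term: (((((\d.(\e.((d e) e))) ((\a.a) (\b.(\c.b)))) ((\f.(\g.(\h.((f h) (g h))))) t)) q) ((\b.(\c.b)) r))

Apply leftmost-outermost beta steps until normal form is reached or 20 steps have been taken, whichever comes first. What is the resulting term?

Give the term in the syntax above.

Answer: ((t (\c.r)) (q (\c.r)))

Derivation:
Step 0: (((((\d.(\e.((d e) e))) ((\a.a) (\b.(\c.b)))) ((\f.(\g.(\h.((f h) (g h))))) t)) q) ((\b.(\c.b)) r))
Step 1: ((((\e.((((\a.a) (\b.(\c.b))) e) e)) ((\f.(\g.(\h.((f h) (g h))))) t)) q) ((\b.(\c.b)) r))
Step 2: ((((((\a.a) (\b.(\c.b))) ((\f.(\g.(\h.((f h) (g h))))) t)) ((\f.(\g.(\h.((f h) (g h))))) t)) q) ((\b.(\c.b)) r))
Step 3: (((((\b.(\c.b)) ((\f.(\g.(\h.((f h) (g h))))) t)) ((\f.(\g.(\h.((f h) (g h))))) t)) q) ((\b.(\c.b)) r))
Step 4: ((((\c.((\f.(\g.(\h.((f h) (g h))))) t)) ((\f.(\g.(\h.((f h) (g h))))) t)) q) ((\b.(\c.b)) r))
Step 5: ((((\f.(\g.(\h.((f h) (g h))))) t) q) ((\b.(\c.b)) r))
Step 6: (((\g.(\h.((t h) (g h)))) q) ((\b.(\c.b)) r))
Step 7: ((\h.((t h) (q h))) ((\b.(\c.b)) r))
Step 8: ((t ((\b.(\c.b)) r)) (q ((\b.(\c.b)) r)))
Step 9: ((t (\c.r)) (q ((\b.(\c.b)) r)))
Step 10: ((t (\c.r)) (q (\c.r)))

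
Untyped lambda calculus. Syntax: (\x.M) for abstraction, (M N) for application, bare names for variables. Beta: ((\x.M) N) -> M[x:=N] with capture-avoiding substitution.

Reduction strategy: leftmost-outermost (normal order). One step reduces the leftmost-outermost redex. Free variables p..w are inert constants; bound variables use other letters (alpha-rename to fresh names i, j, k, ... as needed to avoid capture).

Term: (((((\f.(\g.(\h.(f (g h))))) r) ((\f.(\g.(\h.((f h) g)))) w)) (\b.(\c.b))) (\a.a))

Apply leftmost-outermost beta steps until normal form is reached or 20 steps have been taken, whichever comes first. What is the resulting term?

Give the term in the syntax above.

Step 0: (((((\f.(\g.(\h.(f (g h))))) r) ((\f.(\g.(\h.((f h) g)))) w)) (\b.(\c.b))) (\a.a))
Step 1: ((((\g.(\h.(r (g h)))) ((\f.(\g.(\h.((f h) g)))) w)) (\b.(\c.b))) (\a.a))
Step 2: (((\h.(r (((\f.(\g.(\h.((f h) g)))) w) h))) (\b.(\c.b))) (\a.a))
Step 3: ((r (((\f.(\g.(\h.((f h) g)))) w) (\b.(\c.b)))) (\a.a))
Step 4: ((r ((\g.(\h.((w h) g))) (\b.(\c.b)))) (\a.a))
Step 5: ((r (\h.((w h) (\b.(\c.b))))) (\a.a))

Answer: ((r (\h.((w h) (\b.(\c.b))))) (\a.a))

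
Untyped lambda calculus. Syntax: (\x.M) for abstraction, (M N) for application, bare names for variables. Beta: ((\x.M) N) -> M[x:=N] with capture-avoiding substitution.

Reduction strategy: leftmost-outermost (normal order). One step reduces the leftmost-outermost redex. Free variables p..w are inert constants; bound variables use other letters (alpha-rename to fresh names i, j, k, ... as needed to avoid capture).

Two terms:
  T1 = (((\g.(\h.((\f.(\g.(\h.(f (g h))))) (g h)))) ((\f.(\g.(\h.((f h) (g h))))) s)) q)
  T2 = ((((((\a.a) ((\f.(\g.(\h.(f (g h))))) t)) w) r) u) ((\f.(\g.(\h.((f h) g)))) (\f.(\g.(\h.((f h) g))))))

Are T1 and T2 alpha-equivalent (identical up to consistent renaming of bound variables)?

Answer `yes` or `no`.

Term 1: (((\g.(\h.((\f.(\g.(\h.(f (g h))))) (g h)))) ((\f.(\g.(\h.((f h) (g h))))) s)) q)
Term 2: ((((((\a.a) ((\f.(\g.(\h.(f (g h))))) t)) w) r) u) ((\f.(\g.(\h.((f h) g)))) (\f.(\g.(\h.((f h) g))))))
Alpha-equivalence: compare structure up to binder renaming.
Result: False

Answer: no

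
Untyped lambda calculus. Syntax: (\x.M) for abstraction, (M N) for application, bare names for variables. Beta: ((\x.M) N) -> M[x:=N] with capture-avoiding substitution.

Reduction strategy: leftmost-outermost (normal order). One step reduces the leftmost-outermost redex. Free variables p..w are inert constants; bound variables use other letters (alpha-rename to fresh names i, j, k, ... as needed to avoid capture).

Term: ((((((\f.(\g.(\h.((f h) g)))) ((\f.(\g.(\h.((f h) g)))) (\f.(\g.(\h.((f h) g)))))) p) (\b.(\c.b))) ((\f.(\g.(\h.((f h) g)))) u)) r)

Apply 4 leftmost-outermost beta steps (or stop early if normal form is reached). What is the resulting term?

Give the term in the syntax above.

Answer: (((((\g.(\h.(((\f.(\g.(\h.((f h) g)))) h) g))) (\b.(\c.b))) p) ((\f.(\g.(\h.((f h) g)))) u)) r)

Derivation:
Step 0: ((((((\f.(\g.(\h.((f h) g)))) ((\f.(\g.(\h.((f h) g)))) (\f.(\g.(\h.((f h) g)))))) p) (\b.(\c.b))) ((\f.(\g.(\h.((f h) g)))) u)) r)
Step 1: (((((\g.(\h.((((\f.(\g.(\h.((f h) g)))) (\f.(\g.(\h.((f h) g))))) h) g))) p) (\b.(\c.b))) ((\f.(\g.(\h.((f h) g)))) u)) r)
Step 2: ((((\h.((((\f.(\g.(\h.((f h) g)))) (\f.(\g.(\h.((f h) g))))) h) p)) (\b.(\c.b))) ((\f.(\g.(\h.((f h) g)))) u)) r)
Step 3: ((((((\f.(\g.(\h.((f h) g)))) (\f.(\g.(\h.((f h) g))))) (\b.(\c.b))) p) ((\f.(\g.(\h.((f h) g)))) u)) r)
Step 4: (((((\g.(\h.(((\f.(\g.(\h.((f h) g)))) h) g))) (\b.(\c.b))) p) ((\f.(\g.(\h.((f h) g)))) u)) r)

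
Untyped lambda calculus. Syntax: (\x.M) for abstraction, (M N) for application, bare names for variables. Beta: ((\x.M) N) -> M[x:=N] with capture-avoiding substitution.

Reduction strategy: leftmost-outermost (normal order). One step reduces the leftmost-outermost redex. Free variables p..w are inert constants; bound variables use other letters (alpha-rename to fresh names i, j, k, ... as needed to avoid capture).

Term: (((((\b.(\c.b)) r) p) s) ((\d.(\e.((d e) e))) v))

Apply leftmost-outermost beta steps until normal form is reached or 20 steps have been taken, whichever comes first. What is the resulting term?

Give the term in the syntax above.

Answer: ((r s) (\e.((v e) e)))

Derivation:
Step 0: (((((\b.(\c.b)) r) p) s) ((\d.(\e.((d e) e))) v))
Step 1: ((((\c.r) p) s) ((\d.(\e.((d e) e))) v))
Step 2: ((r s) ((\d.(\e.((d e) e))) v))
Step 3: ((r s) (\e.((v e) e)))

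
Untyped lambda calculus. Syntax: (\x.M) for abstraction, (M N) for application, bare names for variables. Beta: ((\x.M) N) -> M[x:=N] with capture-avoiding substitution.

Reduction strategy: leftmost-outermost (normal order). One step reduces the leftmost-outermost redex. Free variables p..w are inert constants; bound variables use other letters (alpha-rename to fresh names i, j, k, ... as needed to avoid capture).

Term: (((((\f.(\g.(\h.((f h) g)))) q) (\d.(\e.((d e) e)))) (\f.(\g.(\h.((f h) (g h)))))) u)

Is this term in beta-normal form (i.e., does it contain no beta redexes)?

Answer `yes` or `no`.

Term: (((((\f.(\g.(\h.((f h) g)))) q) (\d.(\e.((d e) e)))) (\f.(\g.(\h.((f h) (g h)))))) u)
Found 1 beta redex(es).

Answer: no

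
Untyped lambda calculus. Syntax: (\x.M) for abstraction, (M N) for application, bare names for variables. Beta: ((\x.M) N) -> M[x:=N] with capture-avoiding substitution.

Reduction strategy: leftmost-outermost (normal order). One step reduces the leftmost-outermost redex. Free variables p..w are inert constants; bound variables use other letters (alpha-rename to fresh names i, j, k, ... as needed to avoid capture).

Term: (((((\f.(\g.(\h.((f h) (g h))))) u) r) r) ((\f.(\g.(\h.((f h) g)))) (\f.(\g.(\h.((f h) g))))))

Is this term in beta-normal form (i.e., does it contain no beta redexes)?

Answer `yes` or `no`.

Term: (((((\f.(\g.(\h.((f h) (g h))))) u) r) r) ((\f.(\g.(\h.((f h) g)))) (\f.(\g.(\h.((f h) g))))))
Found 2 beta redex(es).

Answer: no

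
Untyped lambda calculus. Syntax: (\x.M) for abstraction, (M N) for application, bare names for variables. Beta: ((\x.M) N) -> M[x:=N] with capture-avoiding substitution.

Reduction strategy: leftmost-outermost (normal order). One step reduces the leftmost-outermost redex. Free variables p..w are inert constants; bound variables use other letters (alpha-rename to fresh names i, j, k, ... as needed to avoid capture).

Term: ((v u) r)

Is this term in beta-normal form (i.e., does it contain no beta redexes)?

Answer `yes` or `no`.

Answer: yes

Derivation:
Term: ((v u) r)
No beta redexes found.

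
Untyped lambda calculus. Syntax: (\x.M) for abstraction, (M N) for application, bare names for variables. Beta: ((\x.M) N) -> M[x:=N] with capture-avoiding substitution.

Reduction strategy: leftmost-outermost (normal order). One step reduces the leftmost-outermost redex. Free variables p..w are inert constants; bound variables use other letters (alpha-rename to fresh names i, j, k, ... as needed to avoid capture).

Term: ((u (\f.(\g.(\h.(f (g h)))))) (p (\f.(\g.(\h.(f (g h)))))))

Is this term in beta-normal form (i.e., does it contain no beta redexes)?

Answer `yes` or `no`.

Answer: yes

Derivation:
Term: ((u (\f.(\g.(\h.(f (g h)))))) (p (\f.(\g.(\h.(f (g h)))))))
No beta redexes found.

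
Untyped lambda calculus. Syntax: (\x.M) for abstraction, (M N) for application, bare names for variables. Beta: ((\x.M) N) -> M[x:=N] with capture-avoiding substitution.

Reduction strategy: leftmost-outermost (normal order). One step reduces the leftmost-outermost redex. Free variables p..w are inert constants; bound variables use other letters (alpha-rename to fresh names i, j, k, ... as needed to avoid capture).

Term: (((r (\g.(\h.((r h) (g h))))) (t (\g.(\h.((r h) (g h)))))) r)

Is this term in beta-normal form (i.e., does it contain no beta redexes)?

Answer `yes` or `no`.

Term: (((r (\g.(\h.((r h) (g h))))) (t (\g.(\h.((r h) (g h)))))) r)
No beta redexes found.

Answer: yes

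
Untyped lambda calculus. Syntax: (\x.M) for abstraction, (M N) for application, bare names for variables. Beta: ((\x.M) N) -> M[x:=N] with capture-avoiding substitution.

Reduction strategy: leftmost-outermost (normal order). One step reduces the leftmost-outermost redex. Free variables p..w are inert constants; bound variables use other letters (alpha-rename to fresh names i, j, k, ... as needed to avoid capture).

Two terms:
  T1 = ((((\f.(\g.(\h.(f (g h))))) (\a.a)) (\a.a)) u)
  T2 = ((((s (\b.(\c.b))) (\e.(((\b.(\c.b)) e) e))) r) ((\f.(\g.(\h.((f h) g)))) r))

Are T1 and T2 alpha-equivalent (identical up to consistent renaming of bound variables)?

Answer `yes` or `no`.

Answer: no

Derivation:
Term 1: ((((\f.(\g.(\h.(f (g h))))) (\a.a)) (\a.a)) u)
Term 2: ((((s (\b.(\c.b))) (\e.(((\b.(\c.b)) e) e))) r) ((\f.(\g.(\h.((f h) g)))) r))
Alpha-equivalence: compare structure up to binder renaming.
Result: False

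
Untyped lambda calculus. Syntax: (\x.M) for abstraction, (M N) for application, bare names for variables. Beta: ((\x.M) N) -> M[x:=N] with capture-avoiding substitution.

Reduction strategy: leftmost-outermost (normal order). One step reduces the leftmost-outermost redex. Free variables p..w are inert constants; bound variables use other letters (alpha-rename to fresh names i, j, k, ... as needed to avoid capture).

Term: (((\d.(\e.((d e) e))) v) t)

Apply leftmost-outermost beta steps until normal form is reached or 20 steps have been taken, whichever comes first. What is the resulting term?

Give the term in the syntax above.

Step 0: (((\d.(\e.((d e) e))) v) t)
Step 1: ((\e.((v e) e)) t)
Step 2: ((v t) t)

Answer: ((v t) t)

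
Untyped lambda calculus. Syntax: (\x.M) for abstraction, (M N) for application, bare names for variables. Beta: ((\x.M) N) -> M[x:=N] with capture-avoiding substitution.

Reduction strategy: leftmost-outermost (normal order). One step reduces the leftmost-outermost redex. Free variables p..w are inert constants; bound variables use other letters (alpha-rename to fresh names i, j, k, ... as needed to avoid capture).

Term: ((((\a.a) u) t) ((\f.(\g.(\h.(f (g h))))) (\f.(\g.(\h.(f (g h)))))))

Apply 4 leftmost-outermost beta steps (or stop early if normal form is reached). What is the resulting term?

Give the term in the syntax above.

Step 0: ((((\a.a) u) t) ((\f.(\g.(\h.(f (g h))))) (\f.(\g.(\h.(f (g h)))))))
Step 1: ((u t) ((\f.(\g.(\h.(f (g h))))) (\f.(\g.(\h.(f (g h)))))))
Step 2: ((u t) (\g.(\h.((\f.(\g.(\h.(f (g h))))) (g h)))))
Step 3: ((u t) (\g.(\h.(\i.(\j.((g h) (i j)))))))
Step 4: (normal form reached)

Answer: ((u t) (\g.(\h.(\i.(\j.((g h) (i j)))))))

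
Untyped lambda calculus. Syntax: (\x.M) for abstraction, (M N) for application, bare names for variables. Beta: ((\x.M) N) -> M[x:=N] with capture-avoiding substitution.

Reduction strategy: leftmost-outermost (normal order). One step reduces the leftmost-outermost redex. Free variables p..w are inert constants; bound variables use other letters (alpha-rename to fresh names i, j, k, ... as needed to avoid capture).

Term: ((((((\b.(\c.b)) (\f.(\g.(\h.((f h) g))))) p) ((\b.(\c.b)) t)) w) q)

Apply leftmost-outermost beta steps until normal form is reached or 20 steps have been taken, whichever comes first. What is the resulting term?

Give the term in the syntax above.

Step 0: ((((((\b.(\c.b)) (\f.(\g.(\h.((f h) g))))) p) ((\b.(\c.b)) t)) w) q)
Step 1: (((((\c.(\f.(\g.(\h.((f h) g))))) p) ((\b.(\c.b)) t)) w) q)
Step 2: ((((\f.(\g.(\h.((f h) g)))) ((\b.(\c.b)) t)) w) q)
Step 3: (((\g.(\h.((((\b.(\c.b)) t) h) g))) w) q)
Step 4: ((\h.((((\b.(\c.b)) t) h) w)) q)
Step 5: ((((\b.(\c.b)) t) q) w)
Step 6: (((\c.t) q) w)
Step 7: (t w)

Answer: (t w)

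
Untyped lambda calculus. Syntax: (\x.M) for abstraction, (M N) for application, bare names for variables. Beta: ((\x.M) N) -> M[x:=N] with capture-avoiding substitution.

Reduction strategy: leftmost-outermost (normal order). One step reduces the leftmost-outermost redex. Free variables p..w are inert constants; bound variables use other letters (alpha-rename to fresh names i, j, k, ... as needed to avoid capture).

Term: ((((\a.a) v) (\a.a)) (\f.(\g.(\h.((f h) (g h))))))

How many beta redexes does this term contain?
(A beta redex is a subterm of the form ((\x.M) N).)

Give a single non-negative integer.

Term: ((((\a.a) v) (\a.a)) (\f.(\g.(\h.((f h) (g h))))))
  Redex: ((\a.a) v)
Total redexes: 1

Answer: 1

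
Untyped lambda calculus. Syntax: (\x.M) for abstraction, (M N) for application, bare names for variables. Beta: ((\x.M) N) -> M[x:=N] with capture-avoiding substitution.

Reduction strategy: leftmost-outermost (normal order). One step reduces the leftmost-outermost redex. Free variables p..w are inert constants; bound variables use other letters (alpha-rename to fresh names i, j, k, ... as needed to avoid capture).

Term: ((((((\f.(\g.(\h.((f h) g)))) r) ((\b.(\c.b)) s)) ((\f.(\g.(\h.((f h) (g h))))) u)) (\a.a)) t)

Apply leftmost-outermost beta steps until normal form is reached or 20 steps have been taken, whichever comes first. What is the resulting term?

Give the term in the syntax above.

Step 0: ((((((\f.(\g.(\h.((f h) g)))) r) ((\b.(\c.b)) s)) ((\f.(\g.(\h.((f h) (g h))))) u)) (\a.a)) t)
Step 1: (((((\g.(\h.((r h) g))) ((\b.(\c.b)) s)) ((\f.(\g.(\h.((f h) (g h))))) u)) (\a.a)) t)
Step 2: ((((\h.((r h) ((\b.(\c.b)) s))) ((\f.(\g.(\h.((f h) (g h))))) u)) (\a.a)) t)
Step 3: ((((r ((\f.(\g.(\h.((f h) (g h))))) u)) ((\b.(\c.b)) s)) (\a.a)) t)
Step 4: ((((r (\g.(\h.((u h) (g h))))) ((\b.(\c.b)) s)) (\a.a)) t)
Step 5: ((((r (\g.(\h.((u h) (g h))))) (\c.s)) (\a.a)) t)

Answer: ((((r (\g.(\h.((u h) (g h))))) (\c.s)) (\a.a)) t)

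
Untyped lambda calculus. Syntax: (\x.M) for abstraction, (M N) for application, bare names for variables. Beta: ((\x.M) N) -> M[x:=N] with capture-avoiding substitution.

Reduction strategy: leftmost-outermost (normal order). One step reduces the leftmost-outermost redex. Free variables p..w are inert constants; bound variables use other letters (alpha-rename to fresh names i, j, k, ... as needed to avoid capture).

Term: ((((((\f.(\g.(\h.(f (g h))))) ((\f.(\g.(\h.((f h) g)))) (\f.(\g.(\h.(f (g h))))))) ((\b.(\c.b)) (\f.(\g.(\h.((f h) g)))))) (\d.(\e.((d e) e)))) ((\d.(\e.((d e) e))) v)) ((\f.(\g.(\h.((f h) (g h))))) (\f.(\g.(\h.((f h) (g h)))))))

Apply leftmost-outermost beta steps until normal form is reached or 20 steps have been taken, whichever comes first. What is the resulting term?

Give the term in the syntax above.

Answer: ((v (\g.(\h.(\j.((g j) ((h g) j)))))) (((\c.(\f.(\g.(\h.((f h) g))))) (\d.(\e.((d e) e)))) ((\f.(\g.(\h.((f h) (g h))))) (\f.(\g.(\h.((f h) (g h))))))))

Derivation:
Step 0: ((((((\f.(\g.(\h.(f (g h))))) ((\f.(\g.(\h.((f h) g)))) (\f.(\g.(\h.(f (g h))))))) ((\b.(\c.b)) (\f.(\g.(\h.((f h) g)))))) (\d.(\e.((d e) e)))) ((\d.(\e.((d e) e))) v)) ((\f.(\g.(\h.((f h) (g h))))) (\f.(\g.(\h.((f h) (g h)))))))
Step 1: (((((\g.(\h.(((\f.(\g.(\h.((f h) g)))) (\f.(\g.(\h.(f (g h)))))) (g h)))) ((\b.(\c.b)) (\f.(\g.(\h.((f h) g)))))) (\d.(\e.((d e) e)))) ((\d.(\e.((d e) e))) v)) ((\f.(\g.(\h.((f h) (g h))))) (\f.(\g.(\h.((f h) (g h)))))))
Step 2: ((((\h.(((\f.(\g.(\h.((f h) g)))) (\f.(\g.(\h.(f (g h)))))) (((\b.(\c.b)) (\f.(\g.(\h.((f h) g))))) h))) (\d.(\e.((d e) e)))) ((\d.(\e.((d e) e))) v)) ((\f.(\g.(\h.((f h) (g h))))) (\f.(\g.(\h.((f h) (g h)))))))
Step 3: (((((\f.(\g.(\h.((f h) g)))) (\f.(\g.(\h.(f (g h)))))) (((\b.(\c.b)) (\f.(\g.(\h.((f h) g))))) (\d.(\e.((d e) e))))) ((\d.(\e.((d e) e))) v)) ((\f.(\g.(\h.((f h) (g h))))) (\f.(\g.(\h.((f h) (g h)))))))
Step 4: ((((\g.(\h.(((\f.(\g.(\h.(f (g h))))) h) g))) (((\b.(\c.b)) (\f.(\g.(\h.((f h) g))))) (\d.(\e.((d e) e))))) ((\d.(\e.((d e) e))) v)) ((\f.(\g.(\h.((f h) (g h))))) (\f.(\g.(\h.((f h) (g h)))))))
Step 5: (((\h.(((\f.(\g.(\h.(f (g h))))) h) (((\b.(\c.b)) (\f.(\g.(\h.((f h) g))))) (\d.(\e.((d e) e)))))) ((\d.(\e.((d e) e))) v)) ((\f.(\g.(\h.((f h) (g h))))) (\f.(\g.(\h.((f h) (g h)))))))
Step 6: ((((\f.(\g.(\h.(f (g h))))) ((\d.(\e.((d e) e))) v)) (((\b.(\c.b)) (\f.(\g.(\h.((f h) g))))) (\d.(\e.((d e) e))))) ((\f.(\g.(\h.((f h) (g h))))) (\f.(\g.(\h.((f h) (g h)))))))
Step 7: (((\g.(\h.(((\d.(\e.((d e) e))) v) (g h)))) (((\b.(\c.b)) (\f.(\g.(\h.((f h) g))))) (\d.(\e.((d e) e))))) ((\f.(\g.(\h.((f h) (g h))))) (\f.(\g.(\h.((f h) (g h)))))))
Step 8: ((\h.(((\d.(\e.((d e) e))) v) ((((\b.(\c.b)) (\f.(\g.(\h.((f h) g))))) (\d.(\e.((d e) e)))) h))) ((\f.(\g.(\h.((f h) (g h))))) (\f.(\g.(\h.((f h) (g h)))))))
Step 9: (((\d.(\e.((d e) e))) v) ((((\b.(\c.b)) (\f.(\g.(\h.((f h) g))))) (\d.(\e.((d e) e)))) ((\f.(\g.(\h.((f h) (g h))))) (\f.(\g.(\h.((f h) (g h))))))))
Step 10: ((\e.((v e) e)) ((((\b.(\c.b)) (\f.(\g.(\h.((f h) g))))) (\d.(\e.((d e) e)))) ((\f.(\g.(\h.((f h) (g h))))) (\f.(\g.(\h.((f h) (g h))))))))
Step 11: ((v ((((\b.(\c.b)) (\f.(\g.(\h.((f h) g))))) (\d.(\e.((d e) e)))) ((\f.(\g.(\h.((f h) (g h))))) (\f.(\g.(\h.((f h) (g h)))))))) ((((\b.(\c.b)) (\f.(\g.(\h.((f h) g))))) (\d.(\e.((d e) e)))) ((\f.(\g.(\h.((f h) (g h))))) (\f.(\g.(\h.((f h) (g h))))))))
Step 12: ((v (((\c.(\f.(\g.(\h.((f h) g))))) (\d.(\e.((d e) e)))) ((\f.(\g.(\h.((f h) (g h))))) (\f.(\g.(\h.((f h) (g h)))))))) ((((\b.(\c.b)) (\f.(\g.(\h.((f h) g))))) (\d.(\e.((d e) e)))) ((\f.(\g.(\h.((f h) (g h))))) (\f.(\g.(\h.((f h) (g h))))))))
Step 13: ((v ((\f.(\g.(\h.((f h) g)))) ((\f.(\g.(\h.((f h) (g h))))) (\f.(\g.(\h.((f h) (g h)))))))) ((((\b.(\c.b)) (\f.(\g.(\h.((f h) g))))) (\d.(\e.((d e) e)))) ((\f.(\g.(\h.((f h) (g h))))) (\f.(\g.(\h.((f h) (g h))))))))
Step 14: ((v (\g.(\h.((((\f.(\g.(\h.((f h) (g h))))) (\f.(\g.(\h.((f h) (g h)))))) h) g)))) ((((\b.(\c.b)) (\f.(\g.(\h.((f h) g))))) (\d.(\e.((d e) e)))) ((\f.(\g.(\h.((f h) (g h))))) (\f.(\g.(\h.((f h) (g h))))))))
Step 15: ((v (\g.(\h.(((\g.(\h.(((\f.(\g.(\h.((f h) (g h))))) h) (g h)))) h) g)))) ((((\b.(\c.b)) (\f.(\g.(\h.((f h) g))))) (\d.(\e.((d e) e)))) ((\f.(\g.(\h.((f h) (g h))))) (\f.(\g.(\h.((f h) (g h))))))))
Step 16: ((v (\g.(\h.((\i.(((\f.(\g.(\h.((f h) (g h))))) i) (h i))) g)))) ((((\b.(\c.b)) (\f.(\g.(\h.((f h) g))))) (\d.(\e.((d e) e)))) ((\f.(\g.(\h.((f h) (g h))))) (\f.(\g.(\h.((f h) (g h))))))))
Step 17: ((v (\g.(\h.(((\f.(\g.(\h.((f h) (g h))))) g) (h g))))) ((((\b.(\c.b)) (\f.(\g.(\h.((f h) g))))) (\d.(\e.((d e) e)))) ((\f.(\g.(\h.((f h) (g h))))) (\f.(\g.(\h.((f h) (g h))))))))
Step 18: ((v (\g.(\h.((\i.(\h.((g h) (i h)))) (h g))))) ((((\b.(\c.b)) (\f.(\g.(\h.((f h) g))))) (\d.(\e.((d e) e)))) ((\f.(\g.(\h.((f h) (g h))))) (\f.(\g.(\h.((f h) (g h))))))))
Step 19: ((v (\g.(\h.(\j.((g j) ((h g) j)))))) ((((\b.(\c.b)) (\f.(\g.(\h.((f h) g))))) (\d.(\e.((d e) e)))) ((\f.(\g.(\h.((f h) (g h))))) (\f.(\g.(\h.((f h) (g h))))))))
Step 20: ((v (\g.(\h.(\j.((g j) ((h g) j)))))) (((\c.(\f.(\g.(\h.((f h) g))))) (\d.(\e.((d e) e)))) ((\f.(\g.(\h.((f h) (g h))))) (\f.(\g.(\h.((f h) (g h))))))))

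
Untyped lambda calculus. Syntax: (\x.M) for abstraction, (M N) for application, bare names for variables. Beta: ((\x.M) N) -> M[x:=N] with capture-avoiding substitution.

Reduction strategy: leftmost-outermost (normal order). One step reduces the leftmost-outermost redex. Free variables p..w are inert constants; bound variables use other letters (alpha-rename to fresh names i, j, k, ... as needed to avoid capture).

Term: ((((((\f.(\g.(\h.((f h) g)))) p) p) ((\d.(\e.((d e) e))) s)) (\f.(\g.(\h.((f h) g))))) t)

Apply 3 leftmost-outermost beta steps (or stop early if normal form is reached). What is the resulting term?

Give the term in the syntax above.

Step 0: ((((((\f.(\g.(\h.((f h) g)))) p) p) ((\d.(\e.((d e) e))) s)) (\f.(\g.(\h.((f h) g))))) t)
Step 1: (((((\g.(\h.((p h) g))) p) ((\d.(\e.((d e) e))) s)) (\f.(\g.(\h.((f h) g))))) t)
Step 2: ((((\h.((p h) p)) ((\d.(\e.((d e) e))) s)) (\f.(\g.(\h.((f h) g))))) t)
Step 3: ((((p ((\d.(\e.((d e) e))) s)) p) (\f.(\g.(\h.((f h) g))))) t)

Answer: ((((p ((\d.(\e.((d e) e))) s)) p) (\f.(\g.(\h.((f h) g))))) t)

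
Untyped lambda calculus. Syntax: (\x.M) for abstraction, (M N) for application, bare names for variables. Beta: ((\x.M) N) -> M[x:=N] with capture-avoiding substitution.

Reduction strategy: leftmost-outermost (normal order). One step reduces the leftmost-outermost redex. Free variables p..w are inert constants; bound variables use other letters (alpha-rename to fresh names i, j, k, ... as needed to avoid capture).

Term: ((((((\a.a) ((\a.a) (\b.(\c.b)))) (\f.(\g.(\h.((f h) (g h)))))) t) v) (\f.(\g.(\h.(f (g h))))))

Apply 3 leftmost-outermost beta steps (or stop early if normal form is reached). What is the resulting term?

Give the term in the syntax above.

Step 0: ((((((\a.a) ((\a.a) (\b.(\c.b)))) (\f.(\g.(\h.((f h) (g h)))))) t) v) (\f.(\g.(\h.(f (g h))))))
Step 1: ((((((\a.a) (\b.(\c.b))) (\f.(\g.(\h.((f h) (g h)))))) t) v) (\f.(\g.(\h.(f (g h))))))
Step 2: (((((\b.(\c.b)) (\f.(\g.(\h.((f h) (g h)))))) t) v) (\f.(\g.(\h.(f (g h))))))
Step 3: ((((\c.(\f.(\g.(\h.((f h) (g h)))))) t) v) (\f.(\g.(\h.(f (g h))))))

Answer: ((((\c.(\f.(\g.(\h.((f h) (g h)))))) t) v) (\f.(\g.(\h.(f (g h))))))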